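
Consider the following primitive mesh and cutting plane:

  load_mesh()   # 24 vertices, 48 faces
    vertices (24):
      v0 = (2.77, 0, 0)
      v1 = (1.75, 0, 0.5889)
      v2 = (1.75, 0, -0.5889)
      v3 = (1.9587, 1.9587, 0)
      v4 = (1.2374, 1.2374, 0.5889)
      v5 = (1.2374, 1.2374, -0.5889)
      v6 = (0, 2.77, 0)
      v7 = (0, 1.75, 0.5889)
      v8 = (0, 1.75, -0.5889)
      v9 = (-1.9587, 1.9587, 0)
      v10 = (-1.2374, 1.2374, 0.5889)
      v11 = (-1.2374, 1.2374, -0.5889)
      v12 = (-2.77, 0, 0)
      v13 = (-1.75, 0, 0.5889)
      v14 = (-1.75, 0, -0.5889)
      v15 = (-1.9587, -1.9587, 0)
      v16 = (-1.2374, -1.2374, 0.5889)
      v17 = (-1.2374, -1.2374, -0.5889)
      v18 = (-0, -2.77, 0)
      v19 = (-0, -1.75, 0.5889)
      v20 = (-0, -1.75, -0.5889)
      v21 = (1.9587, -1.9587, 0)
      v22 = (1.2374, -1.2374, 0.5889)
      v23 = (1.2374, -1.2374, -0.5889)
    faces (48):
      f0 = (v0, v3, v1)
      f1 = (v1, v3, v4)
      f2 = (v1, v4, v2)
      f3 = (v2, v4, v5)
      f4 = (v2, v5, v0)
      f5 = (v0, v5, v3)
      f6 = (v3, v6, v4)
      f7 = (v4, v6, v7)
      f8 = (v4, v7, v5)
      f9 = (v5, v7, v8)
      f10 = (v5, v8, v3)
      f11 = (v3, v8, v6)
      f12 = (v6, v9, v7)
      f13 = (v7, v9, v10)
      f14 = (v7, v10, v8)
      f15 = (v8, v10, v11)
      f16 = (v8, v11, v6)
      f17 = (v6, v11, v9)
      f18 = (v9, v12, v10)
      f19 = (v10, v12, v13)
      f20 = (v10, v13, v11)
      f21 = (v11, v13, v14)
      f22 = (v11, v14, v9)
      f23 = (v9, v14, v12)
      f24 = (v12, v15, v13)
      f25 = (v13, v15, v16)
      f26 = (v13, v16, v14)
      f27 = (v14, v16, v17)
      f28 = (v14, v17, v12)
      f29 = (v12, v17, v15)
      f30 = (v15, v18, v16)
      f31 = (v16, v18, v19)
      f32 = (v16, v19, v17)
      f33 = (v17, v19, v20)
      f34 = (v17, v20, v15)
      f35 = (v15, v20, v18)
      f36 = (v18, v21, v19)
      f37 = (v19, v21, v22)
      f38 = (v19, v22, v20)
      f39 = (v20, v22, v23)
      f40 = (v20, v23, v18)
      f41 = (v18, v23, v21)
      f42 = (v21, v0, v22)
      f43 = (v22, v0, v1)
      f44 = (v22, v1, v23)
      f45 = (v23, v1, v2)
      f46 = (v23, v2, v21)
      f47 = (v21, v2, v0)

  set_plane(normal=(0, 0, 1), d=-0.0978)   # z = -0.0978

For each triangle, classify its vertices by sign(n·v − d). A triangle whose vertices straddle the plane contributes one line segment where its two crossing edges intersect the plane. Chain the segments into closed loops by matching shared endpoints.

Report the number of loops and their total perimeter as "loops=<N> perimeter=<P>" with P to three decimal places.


loops=2 perimeter=26.638

Straddling triangles (32 of 48):
  (v1,v4,v2) [++-] → (1.53626, 0.515951, -0.0978)–(1.75, 0, -0.0978)  len=0.5585
  (v2,v4,v5) [-+-] → (1.53626, 0.515951, -0.0978)–(1.2374, 1.2374, -0.0978)  len=0.7809
  (v2,v5,v0) [--+] → (2.51548, 0.205498, -0.0978)–(2.60061, 0, -0.0978)  len=0.2224
  (v0,v5,v3) [+-+] → (2.51548, 0.205498, -0.0978)–(1.83891, 1.83891, -0.0978)  len=1.7680
  (v4,v7,v5) [++-] → (0.721449, 1.45114, -0.0978)–(1.2374, 1.2374, -0.0978)  len=0.5585
  (v5,v7,v8) [-+-] → (0.721449, 1.45114, -0.0978)–(0, 1.75, -0.0978)  len=0.7809
  (v5,v8,v3) [--+] → (1.63341, 1.92404, -0.0978)–(1.83891, 1.83891, -0.0978)  len=0.2224
  (v3,v8,v6) [+-+] → (1.63341, 1.92404, -0.0978)–(0, 2.60061, -0.0978)  len=1.7680
  (v7,v10,v8) [++-] → (-0.515951, 1.53626, -0.0978)–(0, 1.75, -0.0978)  len=0.5585
  (v8,v10,v11) [-+-] → (-0.515951, 1.53626, -0.0978)–(-1.2374, 1.2374, -0.0978)  len=0.7809
  (v8,v11,v6) [--+] → (-0.205498, 2.51548, -0.0978)–(0, 2.60061, -0.0978)  len=0.2224
  (v6,v11,v9) [+-+] → (-0.205498, 2.51548, -0.0978)–(-1.83891, 1.83891, -0.0978)  len=1.7680
  (v10,v13,v11) [++-] → (-1.45114, 0.721449, -0.0978)–(-1.2374, 1.2374, -0.0978)  len=0.5585
  (v11,v13,v14) [-+-] → (-1.45114, 0.721449, -0.0978)–(-1.75, 0, -0.0978)  len=0.7809
  (v11,v14,v9) [--+] → (-1.92404, 1.63341, -0.0978)–(-1.83891, 1.83891, -0.0978)  len=0.2224
  (v9,v14,v12) [+-+] → (-1.92404, 1.63341, -0.0978)–(-2.60061, 0, -0.0978)  len=1.7680
  (v13,v16,v14) [++-] → (-1.53626, -0.515951, -0.0978)–(-1.75, 0, -0.0978)  len=0.5585
  (v14,v16,v17) [-+-] → (-1.53626, -0.515951, -0.0978)–(-1.2374, -1.2374, -0.0978)  len=0.7809
  (v14,v17,v12) [--+] → (-2.51548, -0.205498, -0.0978)–(-2.60061, 0, -0.0978)  len=0.2224
  (v12,v17,v15) [+-+] → (-2.51548, -0.205498, -0.0978)–(-1.83891, -1.83891, -0.0978)  len=1.7680
  (v16,v19,v17) [++-] → (-0.721449, -1.45114, -0.0978)–(-1.2374, -1.2374, -0.0978)  len=0.5585
  (v17,v19,v20) [-+-] → (-0.721449, -1.45114, -0.0978)–(0, -1.75, -0.0978)  len=0.7809
  (v17,v20,v15) [--+] → (-1.63341, -1.92404, -0.0978)–(-1.83891, -1.83891, -0.0978)  len=0.2224
  (v15,v20,v18) [+-+] → (-1.63341, -1.92404, -0.0978)–(0, -2.60061, -0.0978)  len=1.7680
  (v19,v22,v20) [++-] → (0.515951, -1.53626, -0.0978)–(0, -1.75, -0.0978)  len=0.5585
  (v20,v22,v23) [-+-] → (0.515951, -1.53626, -0.0978)–(1.2374, -1.2374, -0.0978)  len=0.7809
  (v20,v23,v18) [--+] → (0.205498, -2.51548, -0.0978)–(0, -2.60061, -0.0978)  len=0.2224
  (v18,v23,v21) [+-+] → (0.205498, -2.51548, -0.0978)–(1.83891, -1.83891, -0.0978)  len=1.7680
  (v22,v1,v23) [++-] → (1.45114, -0.721449, -0.0978)–(1.2374, -1.2374, -0.0978)  len=0.5585
  (v23,v1,v2) [-+-] → (1.45114, -0.721449, -0.0978)–(1.75, 0, -0.0978)  len=0.7809
  (v23,v2,v21) [--+] → (1.92404, -1.63341, -0.0978)–(1.83891, -1.83891, -0.0978)  len=0.2224
  (v21,v2,v0) [+-+] → (1.92404, -1.63341, -0.0978)–(2.60061, 0, -0.0978)  len=1.7680

Chained into 2 loop(s):
  loop 1: 16 segments, perimeter = 10.7150
  loop 2: 16 segments, perimeter = 15.9234
Total perimeter = 26.638


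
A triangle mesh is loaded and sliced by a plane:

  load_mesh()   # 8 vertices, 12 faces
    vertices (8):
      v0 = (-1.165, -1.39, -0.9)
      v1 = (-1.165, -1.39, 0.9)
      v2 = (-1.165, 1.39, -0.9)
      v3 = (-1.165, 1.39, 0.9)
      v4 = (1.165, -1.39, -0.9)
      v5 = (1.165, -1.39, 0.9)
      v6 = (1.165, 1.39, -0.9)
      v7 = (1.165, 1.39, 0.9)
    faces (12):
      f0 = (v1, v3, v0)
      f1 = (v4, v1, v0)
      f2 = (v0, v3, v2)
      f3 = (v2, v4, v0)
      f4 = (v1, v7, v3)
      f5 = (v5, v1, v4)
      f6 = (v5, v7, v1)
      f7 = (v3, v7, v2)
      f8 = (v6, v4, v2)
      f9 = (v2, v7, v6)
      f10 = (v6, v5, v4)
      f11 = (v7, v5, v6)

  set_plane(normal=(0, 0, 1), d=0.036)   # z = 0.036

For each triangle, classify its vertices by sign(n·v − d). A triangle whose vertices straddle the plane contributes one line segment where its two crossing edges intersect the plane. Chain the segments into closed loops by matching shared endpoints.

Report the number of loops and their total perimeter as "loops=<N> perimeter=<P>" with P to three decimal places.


Straddling triangles (8 of 12):
  (v1,v3,v0) [++-] → (-1.165, 0.0556, 0.036)–(-1.165, -1.39, 0.036)  len=1.4456
  (v4,v1,v0) [-+-] → (-0.0466, -1.39, 0.036)–(-1.165, -1.39, 0.036)  len=1.1184
  (v0,v3,v2) [-+-] → (-1.165, 0.0556, 0.036)–(-1.165, 1.39, 0.036)  len=1.3344
  (v5,v1,v4) [++-] → (-0.0466, -1.39, 0.036)–(1.165, -1.39, 0.036)  len=1.2116
  (v3,v7,v2) [++-] → (0.0466, 1.39, 0.036)–(-1.165, 1.39, 0.036)  len=1.2116
  (v2,v7,v6) [-+-] → (0.0466, 1.39, 0.036)–(1.165, 1.39, 0.036)  len=1.1184
  (v6,v5,v4) [-+-] → (1.165, -0.0556, 0.036)–(1.165, -1.39, 0.036)  len=1.3344
  (v7,v5,v6) [++-] → (1.165, -0.0556, 0.036)–(1.165, 1.39, 0.036)  len=1.4456

Chained into 1 loop(s):
  loop 1: 8 segments, perimeter = 10.2200
Total perimeter = 10.220

loops=1 perimeter=10.220


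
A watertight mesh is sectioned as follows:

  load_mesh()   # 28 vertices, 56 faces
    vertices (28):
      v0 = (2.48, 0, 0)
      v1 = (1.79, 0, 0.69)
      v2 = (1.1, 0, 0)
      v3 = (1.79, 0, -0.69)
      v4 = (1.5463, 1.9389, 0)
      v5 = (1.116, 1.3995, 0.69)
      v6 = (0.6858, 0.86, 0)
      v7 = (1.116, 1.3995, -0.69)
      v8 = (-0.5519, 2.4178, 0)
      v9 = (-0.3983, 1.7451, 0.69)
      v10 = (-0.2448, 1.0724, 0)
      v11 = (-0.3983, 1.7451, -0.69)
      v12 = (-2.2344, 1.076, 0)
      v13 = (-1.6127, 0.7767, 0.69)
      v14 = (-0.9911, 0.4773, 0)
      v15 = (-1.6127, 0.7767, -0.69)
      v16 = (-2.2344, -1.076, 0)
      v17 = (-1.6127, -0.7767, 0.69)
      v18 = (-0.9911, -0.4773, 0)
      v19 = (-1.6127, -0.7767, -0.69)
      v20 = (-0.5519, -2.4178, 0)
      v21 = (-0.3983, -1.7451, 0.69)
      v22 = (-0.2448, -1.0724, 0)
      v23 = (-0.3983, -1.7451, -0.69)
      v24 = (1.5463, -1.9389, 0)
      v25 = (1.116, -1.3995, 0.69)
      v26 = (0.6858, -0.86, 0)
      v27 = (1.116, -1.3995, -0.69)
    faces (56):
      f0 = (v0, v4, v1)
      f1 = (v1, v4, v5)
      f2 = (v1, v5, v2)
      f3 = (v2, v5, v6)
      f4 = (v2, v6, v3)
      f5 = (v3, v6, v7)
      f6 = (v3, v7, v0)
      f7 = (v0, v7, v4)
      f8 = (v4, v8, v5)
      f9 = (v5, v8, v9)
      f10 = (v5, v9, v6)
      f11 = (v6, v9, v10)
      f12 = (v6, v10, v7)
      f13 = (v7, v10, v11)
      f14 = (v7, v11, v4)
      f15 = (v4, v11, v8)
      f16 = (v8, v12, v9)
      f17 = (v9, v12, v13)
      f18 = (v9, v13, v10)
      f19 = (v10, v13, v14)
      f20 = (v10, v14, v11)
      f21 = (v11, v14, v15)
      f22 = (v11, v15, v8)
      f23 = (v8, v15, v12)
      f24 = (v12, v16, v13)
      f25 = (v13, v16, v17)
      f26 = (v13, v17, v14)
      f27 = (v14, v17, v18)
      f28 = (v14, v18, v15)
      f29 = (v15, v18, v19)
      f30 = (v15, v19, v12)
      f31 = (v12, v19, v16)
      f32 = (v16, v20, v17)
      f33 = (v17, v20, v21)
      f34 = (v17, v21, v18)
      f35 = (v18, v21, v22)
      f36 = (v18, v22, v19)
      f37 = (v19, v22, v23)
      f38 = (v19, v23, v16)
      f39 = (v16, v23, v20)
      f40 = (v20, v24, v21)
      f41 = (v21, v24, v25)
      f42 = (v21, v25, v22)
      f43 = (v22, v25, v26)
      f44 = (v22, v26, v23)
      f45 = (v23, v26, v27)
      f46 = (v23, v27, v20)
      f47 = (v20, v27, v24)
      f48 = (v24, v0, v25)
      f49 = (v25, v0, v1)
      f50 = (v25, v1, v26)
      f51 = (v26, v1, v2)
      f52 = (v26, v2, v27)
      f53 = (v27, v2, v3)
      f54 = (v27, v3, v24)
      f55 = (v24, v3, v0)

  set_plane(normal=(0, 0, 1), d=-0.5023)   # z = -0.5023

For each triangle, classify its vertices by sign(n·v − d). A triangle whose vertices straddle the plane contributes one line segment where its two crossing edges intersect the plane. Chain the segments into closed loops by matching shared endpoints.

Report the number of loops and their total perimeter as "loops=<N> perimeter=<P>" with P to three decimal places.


Straddling triangles (28 of 56):
  (v2,v6,v3) [++-] → (1.48963, 0.233945, -0.5023)–(1.6023, 0, -0.5023)  len=0.2597
  (v3,v6,v7) [-+-] → (1.48963, 0.233945, -0.5023)–(0.998973, 1.25274, -0.5023)  len=1.1308
  (v3,v7,v0) [--+] → (1.48705, 1.0188, -0.5023)–(1.9777, 0, -0.5023)  len=1.1308
  (v0,v7,v4) [+-+] → (1.48705, 1.0188, -0.5023)–(1.23305, 1.54623, -0.5023)  len=0.5854
  (v6,v10,v7) [++-] → (0.745823, 1.31052, -0.5023)–(0.998973, 1.25274, -0.5023)  len=0.2597
  (v7,v10,v11) [-+-] → (0.745823, 1.31052, -0.5023)–(-0.356544, 1.56211, -0.5023)  len=1.1307
  (v7,v11,v4) [--+] → (0.130688, 1.79782, -0.5023)–(1.23305, 1.54623, -0.5023)  len=1.1307
  (v4,v11,v8) [+-+] → (0.130688, 1.79782, -0.5023)–(-0.440084, 1.92809, -0.5023)  len=0.5854
  (v10,v14,v11) [++-] → (-0.559559, 1.40022, -0.5023)–(-0.356544, 1.56211, -0.5023)  len=0.2597
  (v11,v14,v15) [-+-] → (-0.559559, 1.40022, -0.5023)–(-1.44361, 0.695255, -0.5023)  len=1.1307
  (v11,v15,v8) [--+] → (-1.32413, 1.22313, -0.5023)–(-0.440084, 1.92809, -0.5023)  len=1.1307
  (v8,v15,v12) [+-+] → (-1.32413, 1.22313, -0.5023)–(-1.78182, 0.858118, -0.5023)  len=0.5854
  (v14,v18,v15) [++-] → (-1.44361, 0.435576, -0.5023)–(-1.44361, 0.695255, -0.5023)  len=0.2597
  (v15,v18,v19) [-+-] → (-1.44361, 0.435576, -0.5023)–(-1.44361, -0.695255, -0.5023)  len=1.1308
  (v15,v19,v12) [--+] → (-1.78182, -0.272712, -0.5023)–(-1.78182, 0.858118, -0.5023)  len=1.1308
  (v12,v19,v16) [+-+] → (-1.78182, -0.272712, -0.5023)–(-1.78182, -0.858118, -0.5023)  len=0.5854
  (v18,v22,v19) [++-] → (-1.24059, -0.857139, -0.5023)–(-1.44361, -0.695255, -0.5023)  len=0.2597
  (v19,v22,v23) [-+-] → (-1.24059, -0.857139, -0.5023)–(-0.356544, -1.56211, -0.5023)  len=1.1307
  (v19,v23,v16) [--+] → (-0.897772, -1.56309, -0.5023)–(-1.78182, -0.858118, -0.5023)  len=1.1307
  (v16,v23,v20) [+-+] → (-0.897772, -1.56309, -0.5023)–(-0.440084, -1.92809, -0.5023)  len=0.5854
  (v22,v26,v23) [++-] → (-0.103393, -1.50433, -0.5023)–(-0.356544, -1.56211, -0.5023)  len=0.2597
  (v23,v26,v27) [-+-] → (-0.103393, -1.50433, -0.5023)–(0.998973, -1.25274, -0.5023)  len=1.1307
  (v23,v27,v20) [--+] → (0.662283, -1.67651, -0.5023)–(-0.440084, -1.92809, -0.5023)  len=1.1307
  (v20,v27,v24) [+-+] → (0.662283, -1.67651, -0.5023)–(1.23305, -1.54623, -0.5023)  len=0.5854
  (v26,v2,v27) [++-] → (1.11165, -1.0188, -0.5023)–(0.998973, -1.25274, -0.5023)  len=0.2597
  (v27,v2,v3) [-+-] → (1.11165, -1.0188, -0.5023)–(1.6023, 0, -0.5023)  len=1.1308
  (v27,v3,v24) [--+] → (1.72371, -0.527437, -0.5023)–(1.23305, -1.54623, -0.5023)  len=1.1308
  (v24,v3,v0) [+-+] → (1.72371, -0.527437, -0.5023)–(1.9777, 0, -0.5023)  len=0.5854

Chained into 2 loop(s):
  loop 1: 14 segments, perimeter = 9.7329
  loop 2: 14 segments, perimeter = 12.0132
Total perimeter = 21.746

loops=2 perimeter=21.746


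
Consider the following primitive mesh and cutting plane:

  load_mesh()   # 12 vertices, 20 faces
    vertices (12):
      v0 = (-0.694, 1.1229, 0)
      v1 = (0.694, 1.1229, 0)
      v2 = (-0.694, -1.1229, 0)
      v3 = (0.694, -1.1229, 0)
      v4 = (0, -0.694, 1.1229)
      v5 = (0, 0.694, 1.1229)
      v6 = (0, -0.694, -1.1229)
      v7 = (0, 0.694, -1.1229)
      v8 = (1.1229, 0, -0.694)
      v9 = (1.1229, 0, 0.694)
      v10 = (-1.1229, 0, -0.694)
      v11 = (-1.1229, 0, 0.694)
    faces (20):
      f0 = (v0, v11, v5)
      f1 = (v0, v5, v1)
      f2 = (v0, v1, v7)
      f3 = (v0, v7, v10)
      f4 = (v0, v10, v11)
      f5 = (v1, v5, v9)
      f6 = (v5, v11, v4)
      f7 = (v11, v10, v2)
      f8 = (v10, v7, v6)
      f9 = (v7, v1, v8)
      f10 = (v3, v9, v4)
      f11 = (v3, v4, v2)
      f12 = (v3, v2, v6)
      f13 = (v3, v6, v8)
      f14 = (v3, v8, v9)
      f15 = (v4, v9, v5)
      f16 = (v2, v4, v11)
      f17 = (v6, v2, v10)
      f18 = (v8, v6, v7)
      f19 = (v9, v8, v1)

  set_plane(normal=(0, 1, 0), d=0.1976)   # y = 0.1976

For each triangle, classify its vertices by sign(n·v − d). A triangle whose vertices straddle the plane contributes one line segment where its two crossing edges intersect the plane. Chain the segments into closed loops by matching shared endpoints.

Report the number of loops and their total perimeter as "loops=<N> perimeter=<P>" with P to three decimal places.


loops=1 perimeter=7.108

Straddling triangles (10 of 20):
  (v0,v11,v5) [+-+] → (-1.04743, 0.1976, 0.571875)–(-0.803181, 0.1976, 0.816119)  len=0.3454
  (v0,v7,v10) [++-] → (-0.803181, 0.1976, -0.816119)–(-1.04743, 0.1976, -0.571875)  len=0.3454
  (v0,v10,v11) [+--] → (-1.04743, 0.1976, -0.571875)–(-1.04743, 0.1976, 0.571875)  len=1.1437
  (v1,v5,v9) [++-] → (0.803181, 0.1976, 0.816119)–(1.04743, 0.1976, 0.571875)  len=0.3454
  (v5,v11,v4) [+--] → (-0.803181, 0.1976, 0.816119)–(0, 0.1976, 1.1229)  len=0.8598
  (v10,v7,v6) [-+-] → (-0.803181, 0.1976, -0.816119)–(0, 0.1976, -1.1229)  len=0.8598
  (v7,v1,v8) [++-] → (1.04743, 0.1976, -0.571875)–(0.803181, 0.1976, -0.816119)  len=0.3454
  (v4,v9,v5) [--+] → (0.803181, 0.1976, 0.816119)–(0, 0.1976, 1.1229)  len=0.8598
  (v8,v6,v7) [--+] → (0, 0.1976, -1.1229)–(0.803181, 0.1976, -0.816119)  len=0.8598
  (v9,v8,v1) [--+] → (1.04743, 0.1976, -0.571875)–(1.04743, 0.1976, 0.571875)  len=1.1437

Chained into 1 loop(s):
  loop 1: 10 segments, perimeter = 7.1083
Total perimeter = 7.108


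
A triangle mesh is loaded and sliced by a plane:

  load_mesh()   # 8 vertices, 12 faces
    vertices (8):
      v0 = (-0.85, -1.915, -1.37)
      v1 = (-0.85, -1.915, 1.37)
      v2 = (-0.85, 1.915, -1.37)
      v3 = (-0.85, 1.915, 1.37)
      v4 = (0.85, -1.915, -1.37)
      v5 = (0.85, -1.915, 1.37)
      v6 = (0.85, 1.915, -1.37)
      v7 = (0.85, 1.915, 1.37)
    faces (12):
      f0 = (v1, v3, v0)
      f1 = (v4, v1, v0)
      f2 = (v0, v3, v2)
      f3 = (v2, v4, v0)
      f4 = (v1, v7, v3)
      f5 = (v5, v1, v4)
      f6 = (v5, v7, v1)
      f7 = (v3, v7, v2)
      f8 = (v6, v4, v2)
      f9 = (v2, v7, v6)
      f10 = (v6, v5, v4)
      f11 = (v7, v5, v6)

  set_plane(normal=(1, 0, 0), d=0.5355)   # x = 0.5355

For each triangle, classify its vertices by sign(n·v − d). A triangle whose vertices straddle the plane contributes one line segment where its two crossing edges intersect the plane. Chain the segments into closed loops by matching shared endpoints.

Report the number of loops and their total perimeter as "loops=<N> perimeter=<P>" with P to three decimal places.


Straddling triangles (8 of 12):
  (v4,v1,v0) [+--] → (0.5355, -1.915, -0.8631)–(0.5355, -1.915, -1.37)  len=0.5069
  (v2,v4,v0) [-+-] → (0.5355, -1.20645, -1.37)–(0.5355, -1.915, -1.37)  len=0.7086
  (v1,v7,v3) [-+-] → (0.5355, 1.20645, 1.37)–(0.5355, 1.915, 1.37)  len=0.7086
  (v5,v1,v4) [+-+] → (0.5355, -1.915, 1.37)–(0.5355, -1.915, -0.8631)  len=2.2331
  (v5,v7,v1) [++-] → (0.5355, 1.20645, 1.37)–(0.5355, -1.915, 1.37)  len=3.1215
  (v3,v7,v2) [-+-] → (0.5355, 1.915, 1.37)–(0.5355, 1.915, 0.8631)  len=0.5069
  (v6,v4,v2) [++-] → (0.5355, -1.20645, -1.37)–(0.5355, 1.915, -1.37)  len=3.1215
  (v2,v7,v6) [-++] → (0.5355, 1.915, 0.8631)–(0.5355, 1.915, -1.37)  len=2.2331

Chained into 1 loop(s):
  loop 1: 8 segments, perimeter = 13.1400
Total perimeter = 13.140

loops=1 perimeter=13.140


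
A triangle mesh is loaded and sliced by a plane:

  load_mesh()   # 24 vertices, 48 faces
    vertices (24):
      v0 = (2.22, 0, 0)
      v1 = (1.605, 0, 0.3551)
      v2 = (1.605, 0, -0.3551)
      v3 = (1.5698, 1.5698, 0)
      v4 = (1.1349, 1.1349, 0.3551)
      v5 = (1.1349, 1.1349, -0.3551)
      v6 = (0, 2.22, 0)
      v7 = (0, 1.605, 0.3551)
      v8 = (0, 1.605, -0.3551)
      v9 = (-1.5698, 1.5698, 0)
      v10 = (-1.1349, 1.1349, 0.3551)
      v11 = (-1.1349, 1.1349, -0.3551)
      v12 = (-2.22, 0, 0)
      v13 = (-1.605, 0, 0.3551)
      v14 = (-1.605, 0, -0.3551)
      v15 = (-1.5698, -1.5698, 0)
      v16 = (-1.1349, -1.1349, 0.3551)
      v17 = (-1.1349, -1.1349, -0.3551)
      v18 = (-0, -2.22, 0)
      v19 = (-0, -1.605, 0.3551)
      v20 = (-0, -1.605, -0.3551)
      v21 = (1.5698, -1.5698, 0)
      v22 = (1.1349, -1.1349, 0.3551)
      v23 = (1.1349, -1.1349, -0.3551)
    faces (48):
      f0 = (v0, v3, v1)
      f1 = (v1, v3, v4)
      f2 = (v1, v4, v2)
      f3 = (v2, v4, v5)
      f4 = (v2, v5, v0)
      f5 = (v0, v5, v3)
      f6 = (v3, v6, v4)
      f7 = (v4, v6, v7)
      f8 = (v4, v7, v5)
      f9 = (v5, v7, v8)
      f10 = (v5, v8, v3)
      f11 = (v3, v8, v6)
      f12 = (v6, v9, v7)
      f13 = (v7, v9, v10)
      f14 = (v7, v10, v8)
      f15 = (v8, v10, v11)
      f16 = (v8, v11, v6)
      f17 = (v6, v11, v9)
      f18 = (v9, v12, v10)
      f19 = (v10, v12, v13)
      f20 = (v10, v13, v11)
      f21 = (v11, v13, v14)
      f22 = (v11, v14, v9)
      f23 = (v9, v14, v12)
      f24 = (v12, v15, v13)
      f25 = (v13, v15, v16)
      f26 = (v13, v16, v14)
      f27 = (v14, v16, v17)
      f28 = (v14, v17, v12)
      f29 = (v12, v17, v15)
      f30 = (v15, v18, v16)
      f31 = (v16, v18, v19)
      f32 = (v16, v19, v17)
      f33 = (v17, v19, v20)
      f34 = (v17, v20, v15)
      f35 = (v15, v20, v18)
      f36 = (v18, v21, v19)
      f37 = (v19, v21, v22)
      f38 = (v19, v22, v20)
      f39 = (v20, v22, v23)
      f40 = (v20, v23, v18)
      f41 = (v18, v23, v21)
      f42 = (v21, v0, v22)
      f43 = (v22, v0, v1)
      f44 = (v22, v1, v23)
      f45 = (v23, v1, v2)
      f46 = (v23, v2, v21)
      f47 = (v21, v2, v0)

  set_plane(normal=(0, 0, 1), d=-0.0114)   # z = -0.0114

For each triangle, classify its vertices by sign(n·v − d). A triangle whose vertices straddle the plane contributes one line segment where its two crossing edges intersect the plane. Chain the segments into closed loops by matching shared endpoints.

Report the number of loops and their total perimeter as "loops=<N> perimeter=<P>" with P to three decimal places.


Straddling triangles (32 of 48):
  (v1,v4,v2) [++-] → (1.3775, 0.549233, -0.0114)–(1.605, 0, -0.0114)  len=0.5945
  (v2,v4,v5) [-+-] → (1.3775, 0.549233, -0.0114)–(1.1349, 1.1349, -0.0114)  len=0.6339
  (v2,v5,v0) [--+] → (2.18516, 0.0364344, -0.0114)–(2.20026, 0, -0.0114)  len=0.0394
  (v0,v5,v3) [+-+] → (2.18516, 0.0364344, -0.0114)–(1.55584, 1.55584, -0.0114)  len=1.6446
  (v4,v7,v5) [++-] → (0.585667, 1.3624, -0.0114)–(1.1349, 1.1349, -0.0114)  len=0.5945
  (v5,v7,v8) [-+-] → (0.585667, 1.3624, -0.0114)–(0, 1.605, -0.0114)  len=0.6339
  (v5,v8,v3) [--+] → (1.5194, 1.57093, -0.0114)–(1.55584, 1.55584, -0.0114)  len=0.0394
  (v3,v8,v6) [+-+] → (1.5194, 1.57093, -0.0114)–(0, 2.20026, -0.0114)  len=1.6446
  (v7,v10,v8) [++-] → (-0.549233, 1.3775, -0.0114)–(0, 1.605, -0.0114)  len=0.5945
  (v8,v10,v11) [-+-] → (-0.549233, 1.3775, -0.0114)–(-1.1349, 1.1349, -0.0114)  len=0.6339
  (v8,v11,v6) [--+] → (-0.0364344, 2.18516, -0.0114)–(0, 2.20026, -0.0114)  len=0.0394
  (v6,v11,v9) [+-+] → (-0.0364344, 2.18516, -0.0114)–(-1.55584, 1.55584, -0.0114)  len=1.6446
  (v10,v13,v11) [++-] → (-1.3624, 0.585667, -0.0114)–(-1.1349, 1.1349, -0.0114)  len=0.5945
  (v11,v13,v14) [-+-] → (-1.3624, 0.585667, -0.0114)–(-1.605, 0, -0.0114)  len=0.6339
  (v11,v14,v9) [--+] → (-1.57093, 1.5194, -0.0114)–(-1.55584, 1.55584, -0.0114)  len=0.0394
  (v9,v14,v12) [+-+] → (-1.57093, 1.5194, -0.0114)–(-2.20026, 0, -0.0114)  len=1.6446
  (v13,v16,v14) [++-] → (-1.3775, -0.549233, -0.0114)–(-1.605, 0, -0.0114)  len=0.5945
  (v14,v16,v17) [-+-] → (-1.3775, -0.549233, -0.0114)–(-1.1349, -1.1349, -0.0114)  len=0.6339
  (v14,v17,v12) [--+] → (-2.18516, -0.0364344, -0.0114)–(-2.20026, 0, -0.0114)  len=0.0394
  (v12,v17,v15) [+-+] → (-2.18516, -0.0364344, -0.0114)–(-1.55584, -1.55584, -0.0114)  len=1.6446
  (v16,v19,v17) [++-] → (-0.585667, -1.3624, -0.0114)–(-1.1349, -1.1349, -0.0114)  len=0.5945
  (v17,v19,v20) [-+-] → (-0.585667, -1.3624, -0.0114)–(0, -1.605, -0.0114)  len=0.6339
  (v17,v20,v15) [--+] → (-1.5194, -1.57093, -0.0114)–(-1.55584, -1.55584, -0.0114)  len=0.0394
  (v15,v20,v18) [+-+] → (-1.5194, -1.57093, -0.0114)–(0, -2.20026, -0.0114)  len=1.6446
  (v19,v22,v20) [++-] → (0.549233, -1.3775, -0.0114)–(0, -1.605, -0.0114)  len=0.5945
  (v20,v22,v23) [-+-] → (0.549233, -1.3775, -0.0114)–(1.1349, -1.1349, -0.0114)  len=0.6339
  (v20,v23,v18) [--+] → (0.0364344, -2.18516, -0.0114)–(0, -2.20026, -0.0114)  len=0.0394
  (v18,v23,v21) [+-+] → (0.0364344, -2.18516, -0.0114)–(1.55584, -1.55584, -0.0114)  len=1.6446
  (v22,v1,v23) [++-] → (1.3624, -0.585667, -0.0114)–(1.1349, -1.1349, -0.0114)  len=0.5945
  (v23,v1,v2) [-+-] → (1.3624, -0.585667, -0.0114)–(1.605, 0, -0.0114)  len=0.6339
  (v23,v2,v21) [--+] → (1.57093, -1.5194, -0.0114)–(1.55584, -1.55584, -0.0114)  len=0.0394
  (v21,v2,v0) [+-+] → (1.57093, -1.5194, -0.0114)–(2.20026, 0, -0.0114)  len=1.6446

Chained into 2 loop(s):
  loop 1: 16 segments, perimeter = 9.8273
  loop 2: 16 segments, perimeter = 13.4721
Total perimeter = 23.299

loops=2 perimeter=23.299


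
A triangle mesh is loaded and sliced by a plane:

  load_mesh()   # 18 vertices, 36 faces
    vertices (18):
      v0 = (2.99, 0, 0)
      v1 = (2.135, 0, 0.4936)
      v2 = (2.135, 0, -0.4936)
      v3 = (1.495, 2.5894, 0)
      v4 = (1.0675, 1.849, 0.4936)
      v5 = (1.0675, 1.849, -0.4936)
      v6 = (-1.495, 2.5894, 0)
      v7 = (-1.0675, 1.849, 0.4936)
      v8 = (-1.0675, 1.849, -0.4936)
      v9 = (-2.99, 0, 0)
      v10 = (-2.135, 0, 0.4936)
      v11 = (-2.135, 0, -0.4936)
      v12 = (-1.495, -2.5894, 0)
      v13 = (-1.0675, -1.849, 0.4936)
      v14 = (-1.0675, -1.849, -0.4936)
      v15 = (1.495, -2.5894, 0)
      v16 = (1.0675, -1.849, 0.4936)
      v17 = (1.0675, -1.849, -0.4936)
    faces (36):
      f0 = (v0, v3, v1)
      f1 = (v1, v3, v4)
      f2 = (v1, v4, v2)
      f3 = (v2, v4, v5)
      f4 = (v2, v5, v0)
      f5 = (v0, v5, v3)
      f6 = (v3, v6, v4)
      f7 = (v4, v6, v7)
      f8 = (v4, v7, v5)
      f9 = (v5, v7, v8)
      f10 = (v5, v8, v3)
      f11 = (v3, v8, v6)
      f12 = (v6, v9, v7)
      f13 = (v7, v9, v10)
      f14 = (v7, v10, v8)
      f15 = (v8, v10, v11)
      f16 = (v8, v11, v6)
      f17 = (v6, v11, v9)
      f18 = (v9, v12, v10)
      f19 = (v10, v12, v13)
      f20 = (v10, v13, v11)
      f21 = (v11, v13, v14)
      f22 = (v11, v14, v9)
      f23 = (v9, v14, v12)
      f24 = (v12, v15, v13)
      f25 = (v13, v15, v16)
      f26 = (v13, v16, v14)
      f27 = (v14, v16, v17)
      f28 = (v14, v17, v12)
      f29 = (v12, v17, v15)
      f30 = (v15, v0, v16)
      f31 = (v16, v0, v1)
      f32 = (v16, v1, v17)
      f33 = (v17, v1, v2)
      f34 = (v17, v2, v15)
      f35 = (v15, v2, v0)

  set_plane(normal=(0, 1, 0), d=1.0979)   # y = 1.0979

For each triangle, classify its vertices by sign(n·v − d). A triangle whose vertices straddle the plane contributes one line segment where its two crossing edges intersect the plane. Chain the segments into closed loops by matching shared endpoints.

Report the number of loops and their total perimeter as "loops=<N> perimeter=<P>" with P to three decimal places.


Straddling triangles (12 of 36):
  (v0,v3,v1) [-+-] → (2.35612, 1.0979, 0)–(1.86364, 1.0979, 0.284315)  len=0.5687
  (v1,v3,v4) [-++] → (1.86364, 1.0979, 0.284315)–(1.50114, 1.0979, 0.4936)  len=0.4186
  (v1,v4,v2) [-+-] → (1.50114, 1.0979, 0.4936)–(1.50114, 1.0979, 0.09258)  len=0.4010
  (v2,v4,v5) [-++] → (1.50114, 1.0979, 0.09258)–(1.50114, 1.0979, -0.4936)  len=0.5862
  (v2,v5,v0) [-+-] → (1.50114, 1.0979, -0.4936)–(1.84846, 1.0979, -0.29309)  len=0.4010
  (v0,v5,v3) [-++] → (1.84846, 1.0979, -0.29309)–(2.35612, 1.0979, 0)  len=0.5862
  (v6,v9,v7) [+-+] → (-2.35612, 1.0979, 0)–(-1.84846, 1.0979, 0.29309)  len=0.5862
  (v7,v9,v10) [+--] → (-1.84846, 1.0979, 0.29309)–(-1.50114, 1.0979, 0.4936)  len=0.4010
  (v7,v10,v8) [+-+] → (-1.50114, 1.0979, 0.4936)–(-1.50114, 1.0979, -0.09258)  len=0.5862
  (v8,v10,v11) [+--] → (-1.50114, 1.0979, -0.09258)–(-1.50114, 1.0979, -0.4936)  len=0.4010
  (v8,v11,v6) [+-+] → (-1.50114, 1.0979, -0.4936)–(-1.86364, 1.0979, -0.284315)  len=0.4186
  (v6,v11,v9) [+--] → (-1.86364, 1.0979, -0.284315)–(-2.35612, 1.0979, 0)  len=0.5687

Chained into 2 loop(s):
  loop 1: 6 segments, perimeter = 2.9617
  loop 2: 6 segments, perimeter = 2.9617
Total perimeter = 5.923

loops=2 perimeter=5.923


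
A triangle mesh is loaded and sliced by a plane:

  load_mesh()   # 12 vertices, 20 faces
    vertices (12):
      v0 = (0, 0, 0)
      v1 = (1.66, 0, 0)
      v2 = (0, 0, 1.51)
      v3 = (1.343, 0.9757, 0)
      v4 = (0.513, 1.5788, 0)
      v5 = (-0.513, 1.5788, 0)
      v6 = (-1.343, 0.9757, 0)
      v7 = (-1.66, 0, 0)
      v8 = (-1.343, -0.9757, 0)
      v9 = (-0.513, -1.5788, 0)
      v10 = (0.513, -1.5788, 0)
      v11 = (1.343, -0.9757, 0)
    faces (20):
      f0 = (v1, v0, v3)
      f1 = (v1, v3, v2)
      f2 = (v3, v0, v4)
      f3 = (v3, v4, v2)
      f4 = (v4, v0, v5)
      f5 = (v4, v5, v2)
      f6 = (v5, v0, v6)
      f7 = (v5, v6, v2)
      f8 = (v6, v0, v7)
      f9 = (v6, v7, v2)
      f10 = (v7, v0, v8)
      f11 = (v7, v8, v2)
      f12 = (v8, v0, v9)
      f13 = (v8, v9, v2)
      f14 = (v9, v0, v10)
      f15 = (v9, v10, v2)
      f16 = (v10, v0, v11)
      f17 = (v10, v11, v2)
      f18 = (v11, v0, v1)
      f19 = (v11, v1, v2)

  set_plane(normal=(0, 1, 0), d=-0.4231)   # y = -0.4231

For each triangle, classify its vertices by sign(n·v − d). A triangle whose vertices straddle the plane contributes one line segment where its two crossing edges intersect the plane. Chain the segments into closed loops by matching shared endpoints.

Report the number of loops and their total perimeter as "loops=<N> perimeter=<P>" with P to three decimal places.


loops=1 perimeter=6.883

Straddling triangles (10 of 20):
  (v7,v0,v8) [++-] → (-0.582375, -0.4231, 0)–(-1.52254, -0.4231, 0)  len=0.9402
  (v7,v8,v2) [+-+] → (-1.52254, -0.4231, 0)–(-0.582375, -0.4231, 0.855208)  len=1.2709
  (v8,v0,v9) [-+-] → (-0.582375, -0.4231, 0)–(-0.137478, -0.4231, 0)  len=0.4449
  (v8,v9,v2) [--+] → (-0.137478, -0.4231, 1.10534)–(-0.582375, -0.4231, 0.855208)  len=0.5104
  (v9,v0,v10) [-+-] → (-0.137478, -0.4231, 0)–(0.137478, -0.4231, 0)  len=0.2750
  (v9,v10,v2) [--+] → (0.137478, -0.4231, 1.10534)–(-0.137478, -0.4231, 1.10534)  len=0.2750
  (v10,v0,v11) [-+-] → (0.137478, -0.4231, 0)–(0.582375, -0.4231, 0)  len=0.4449
  (v10,v11,v2) [--+] → (0.582375, -0.4231, 0.855208)–(0.137478, -0.4231, 1.10534)  len=0.5104
  (v11,v0,v1) [-++] → (0.582375, -0.4231, 0)–(1.52254, -0.4231, 0)  len=0.9402
  (v11,v1,v2) [-++] → (1.52254, -0.4231, 0)–(0.582375, -0.4231, 0.855208)  len=1.2709

Chained into 1 loop(s):
  loop 1: 10 segments, perimeter = 6.8827
Total perimeter = 6.883


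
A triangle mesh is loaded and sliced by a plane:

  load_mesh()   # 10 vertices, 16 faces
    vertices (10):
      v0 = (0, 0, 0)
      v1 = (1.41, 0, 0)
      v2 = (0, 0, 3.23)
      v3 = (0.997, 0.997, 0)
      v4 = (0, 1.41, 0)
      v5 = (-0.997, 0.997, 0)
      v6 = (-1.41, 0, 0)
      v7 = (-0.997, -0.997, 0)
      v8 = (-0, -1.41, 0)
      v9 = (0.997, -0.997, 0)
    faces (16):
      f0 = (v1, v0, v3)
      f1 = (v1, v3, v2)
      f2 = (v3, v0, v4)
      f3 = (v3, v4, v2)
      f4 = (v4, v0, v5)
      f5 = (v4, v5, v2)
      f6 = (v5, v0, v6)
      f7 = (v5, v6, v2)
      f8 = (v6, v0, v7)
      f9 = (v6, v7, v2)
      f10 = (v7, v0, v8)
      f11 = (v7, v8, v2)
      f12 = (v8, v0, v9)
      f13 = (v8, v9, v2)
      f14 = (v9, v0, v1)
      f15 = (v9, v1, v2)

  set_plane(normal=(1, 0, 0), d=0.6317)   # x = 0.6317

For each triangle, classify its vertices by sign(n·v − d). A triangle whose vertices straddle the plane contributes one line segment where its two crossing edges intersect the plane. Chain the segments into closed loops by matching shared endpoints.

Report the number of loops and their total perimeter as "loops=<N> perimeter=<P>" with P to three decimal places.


loops=1 perimeter=6.621

Straddling triangles (8 of 16):
  (v1,v0,v3) [+-+] → (0.6317, 0, 0)–(0.6317, 0.6317, 0)  len=0.6317
  (v1,v3,v2) [++-] → (0.6317, 0.6317, 1.18347)–(0.6317, 0, 1.78291)  len=0.8708
  (v3,v0,v4) [+--] → (0.6317, 0.6317, 0)–(0.6317, 1.14832, 0)  len=0.5166
  (v3,v4,v2) [+--] → (0.6317, 1.14832, 0)–(0.6317, 0.6317, 1.18347)  len=1.2913
  (v8,v0,v9) [--+] → (0.6317, -0.6317, 0)–(0.6317, -1.14832, 0)  len=0.5166
  (v8,v9,v2) [-+-] → (0.6317, -1.14832, 0)–(0.6317, -0.6317, 1.18347)  len=1.2913
  (v9,v0,v1) [+-+] → (0.6317, -0.6317, 0)–(0.6317, 0, 0)  len=0.6317
  (v9,v1,v2) [++-] → (0.6317, 0, 1.78291)–(0.6317, -0.6317, 1.18347)  len=0.8708

Chained into 1 loop(s):
  loop 1: 8 segments, perimeter = 6.6210
Total perimeter = 6.621


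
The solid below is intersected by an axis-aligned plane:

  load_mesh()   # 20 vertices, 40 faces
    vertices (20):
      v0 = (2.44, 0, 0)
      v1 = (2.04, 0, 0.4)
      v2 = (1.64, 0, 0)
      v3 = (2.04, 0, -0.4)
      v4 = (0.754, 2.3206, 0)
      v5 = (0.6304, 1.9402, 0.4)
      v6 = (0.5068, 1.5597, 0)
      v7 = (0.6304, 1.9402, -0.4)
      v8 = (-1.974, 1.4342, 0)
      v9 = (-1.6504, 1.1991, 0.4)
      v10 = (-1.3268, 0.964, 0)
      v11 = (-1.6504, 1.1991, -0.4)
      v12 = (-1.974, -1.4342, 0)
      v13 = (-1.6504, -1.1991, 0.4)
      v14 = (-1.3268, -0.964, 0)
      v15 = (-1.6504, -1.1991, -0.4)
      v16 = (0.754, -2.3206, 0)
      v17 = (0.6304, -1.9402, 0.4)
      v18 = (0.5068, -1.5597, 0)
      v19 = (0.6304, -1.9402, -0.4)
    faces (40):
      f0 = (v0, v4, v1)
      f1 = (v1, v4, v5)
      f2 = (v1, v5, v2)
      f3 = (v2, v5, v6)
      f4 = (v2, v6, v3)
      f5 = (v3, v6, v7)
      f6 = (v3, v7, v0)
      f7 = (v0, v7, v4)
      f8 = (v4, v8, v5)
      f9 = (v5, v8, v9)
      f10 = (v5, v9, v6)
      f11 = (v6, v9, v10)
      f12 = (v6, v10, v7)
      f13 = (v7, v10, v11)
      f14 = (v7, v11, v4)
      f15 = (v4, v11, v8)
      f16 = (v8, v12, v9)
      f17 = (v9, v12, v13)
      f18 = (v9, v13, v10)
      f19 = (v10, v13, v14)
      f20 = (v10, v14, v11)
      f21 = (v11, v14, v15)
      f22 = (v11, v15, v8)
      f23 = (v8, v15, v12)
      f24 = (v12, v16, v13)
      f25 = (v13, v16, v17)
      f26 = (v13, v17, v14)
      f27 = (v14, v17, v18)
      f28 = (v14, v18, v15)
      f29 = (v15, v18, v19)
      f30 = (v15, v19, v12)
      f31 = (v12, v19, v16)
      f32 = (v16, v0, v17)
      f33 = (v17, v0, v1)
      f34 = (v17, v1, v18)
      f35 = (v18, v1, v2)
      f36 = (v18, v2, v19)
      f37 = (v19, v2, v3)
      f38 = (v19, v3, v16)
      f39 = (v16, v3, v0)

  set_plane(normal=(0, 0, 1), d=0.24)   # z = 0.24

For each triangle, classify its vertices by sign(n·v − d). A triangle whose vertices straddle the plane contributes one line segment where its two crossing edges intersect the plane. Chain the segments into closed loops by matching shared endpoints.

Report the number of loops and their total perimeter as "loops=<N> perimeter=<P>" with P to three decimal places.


loops=2 perimeter=23.982

Straddling triangles (20 of 40):
  (v0,v4,v1) [--+] → (1.5256, 0.92824, 0.24)–(2.2, 0, 0.24)  len=1.1474
  (v1,v4,v5) [+-+] → (1.5256, 0.92824, 0.24)–(0.67984, 2.09236, 0.24)  len=1.4389
  (v1,v5,v2) [++-] → (1.03424, 1.16412, 0.24)–(1.88, 0, 0.24)  len=1.4389
  (v2,v5,v6) [-+-] → (1.03424, 1.16412, 0.24)–(0.58096, 1.788, 0.24)  len=0.7712
  (v4,v8,v5) [--+] → (-0.41136, 1.7378, 0.24)–(0.67984, 2.09236, 0.24)  len=1.1474
  (v5,v8,v9) [+-+] → (-0.41136, 1.7378, 0.24)–(-1.77984, 1.29314, 0.24)  len=1.4389
  (v5,v9,v6) [++-] → (-0.78752, 1.34334, 0.24)–(0.58096, 1.788, 0.24)  len=1.4389
  (v6,v9,v10) [-+-] → (-0.78752, 1.34334, 0.24)–(-1.52096, 1.10506, 0.24)  len=0.7712
  (v8,v12,v9) [--+] → (-1.77984, 0.14578, 0.24)–(-1.77984, 1.29314, 0.24)  len=1.1474
  (v9,v12,v13) [+-+] → (-1.77984, 0.14578, 0.24)–(-1.77984, -1.29314, 0.24)  len=1.4389
  (v9,v13,v10) [++-] → (-1.52096, -0.33386, 0.24)–(-1.52096, 1.10506, 0.24)  len=1.4389
  (v10,v13,v14) [-+-] → (-1.52096, -0.33386, 0.24)–(-1.52096, -1.10506, 0.24)  len=0.7712
  (v12,v16,v13) [--+] → (-0.68864, -1.6477, 0.24)–(-1.77984, -1.29314, 0.24)  len=1.1474
  (v13,v16,v17) [+-+] → (-0.68864, -1.6477, 0.24)–(0.67984, -2.09236, 0.24)  len=1.4389
  (v13,v17,v14) [++-] → (-0.15248, -1.54972, 0.24)–(-1.52096, -1.10506, 0.24)  len=1.4389
  (v14,v17,v18) [-+-] → (-0.15248, -1.54972, 0.24)–(0.58096, -1.788, 0.24)  len=0.7712
  (v16,v0,v17) [--+] → (1.35424, -1.16412, 0.24)–(0.67984, -2.09236, 0.24)  len=1.1474
  (v17,v0,v1) [+-+] → (1.35424, -1.16412, 0.24)–(2.2, 0, 0.24)  len=1.4389
  (v17,v1,v18) [++-] → (1.42672, -0.62388, 0.24)–(0.58096, -1.788, 0.24)  len=1.4389
  (v18,v1,v2) [-+-] → (1.42672, -0.62388, 0.24)–(1.88, 0, 0.24)  len=0.7712

Chained into 2 loop(s):
  loop 1: 10 segments, perimeter = 12.9314
  loop 2: 10 segments, perimeter = 11.0504
Total perimeter = 23.982


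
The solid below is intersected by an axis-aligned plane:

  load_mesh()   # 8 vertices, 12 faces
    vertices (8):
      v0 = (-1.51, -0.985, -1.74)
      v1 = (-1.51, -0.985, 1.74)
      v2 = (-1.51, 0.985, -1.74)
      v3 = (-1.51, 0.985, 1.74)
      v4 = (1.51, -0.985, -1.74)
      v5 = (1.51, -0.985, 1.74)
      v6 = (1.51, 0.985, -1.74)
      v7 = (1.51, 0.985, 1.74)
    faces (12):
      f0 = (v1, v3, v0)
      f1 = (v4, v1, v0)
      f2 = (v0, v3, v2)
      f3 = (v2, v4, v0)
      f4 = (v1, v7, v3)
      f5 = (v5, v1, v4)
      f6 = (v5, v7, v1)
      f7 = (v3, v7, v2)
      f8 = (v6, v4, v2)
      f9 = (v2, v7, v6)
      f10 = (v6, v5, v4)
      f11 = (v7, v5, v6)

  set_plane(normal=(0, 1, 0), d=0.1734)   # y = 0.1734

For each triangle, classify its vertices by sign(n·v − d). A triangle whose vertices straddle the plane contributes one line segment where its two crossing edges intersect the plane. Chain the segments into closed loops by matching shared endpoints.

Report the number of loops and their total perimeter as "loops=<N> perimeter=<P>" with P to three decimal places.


Straddling triangles (8 of 12):
  (v1,v3,v0) [-+-] → (-1.51, 0.1734, 1.74)–(-1.51, 0.1734, 0.306311)  len=1.4337
  (v0,v3,v2) [-++] → (-1.51, 0.1734, 0.306311)–(-1.51, 0.1734, -1.74)  len=2.0463
  (v2,v4,v0) [+--] → (-0.265821, 0.1734, -1.74)–(-1.51, 0.1734, -1.74)  len=1.2442
  (v1,v7,v3) [-++] → (0.265821, 0.1734, 1.74)–(-1.51, 0.1734, 1.74)  len=1.7758
  (v5,v7,v1) [-+-] → (1.51, 0.1734, 1.74)–(0.265821, 0.1734, 1.74)  len=1.2442
  (v6,v4,v2) [+-+] → (1.51, 0.1734, -1.74)–(-0.265821, 0.1734, -1.74)  len=1.7758
  (v6,v5,v4) [+--] → (1.51, 0.1734, -0.306311)–(1.51, 0.1734, -1.74)  len=1.4337
  (v7,v5,v6) [+-+] → (1.51, 0.1734, 1.74)–(1.51, 0.1734, -0.306311)  len=2.0463

Chained into 1 loop(s):
  loop 1: 8 segments, perimeter = 13.0000
Total perimeter = 13.000

loops=1 perimeter=13.000


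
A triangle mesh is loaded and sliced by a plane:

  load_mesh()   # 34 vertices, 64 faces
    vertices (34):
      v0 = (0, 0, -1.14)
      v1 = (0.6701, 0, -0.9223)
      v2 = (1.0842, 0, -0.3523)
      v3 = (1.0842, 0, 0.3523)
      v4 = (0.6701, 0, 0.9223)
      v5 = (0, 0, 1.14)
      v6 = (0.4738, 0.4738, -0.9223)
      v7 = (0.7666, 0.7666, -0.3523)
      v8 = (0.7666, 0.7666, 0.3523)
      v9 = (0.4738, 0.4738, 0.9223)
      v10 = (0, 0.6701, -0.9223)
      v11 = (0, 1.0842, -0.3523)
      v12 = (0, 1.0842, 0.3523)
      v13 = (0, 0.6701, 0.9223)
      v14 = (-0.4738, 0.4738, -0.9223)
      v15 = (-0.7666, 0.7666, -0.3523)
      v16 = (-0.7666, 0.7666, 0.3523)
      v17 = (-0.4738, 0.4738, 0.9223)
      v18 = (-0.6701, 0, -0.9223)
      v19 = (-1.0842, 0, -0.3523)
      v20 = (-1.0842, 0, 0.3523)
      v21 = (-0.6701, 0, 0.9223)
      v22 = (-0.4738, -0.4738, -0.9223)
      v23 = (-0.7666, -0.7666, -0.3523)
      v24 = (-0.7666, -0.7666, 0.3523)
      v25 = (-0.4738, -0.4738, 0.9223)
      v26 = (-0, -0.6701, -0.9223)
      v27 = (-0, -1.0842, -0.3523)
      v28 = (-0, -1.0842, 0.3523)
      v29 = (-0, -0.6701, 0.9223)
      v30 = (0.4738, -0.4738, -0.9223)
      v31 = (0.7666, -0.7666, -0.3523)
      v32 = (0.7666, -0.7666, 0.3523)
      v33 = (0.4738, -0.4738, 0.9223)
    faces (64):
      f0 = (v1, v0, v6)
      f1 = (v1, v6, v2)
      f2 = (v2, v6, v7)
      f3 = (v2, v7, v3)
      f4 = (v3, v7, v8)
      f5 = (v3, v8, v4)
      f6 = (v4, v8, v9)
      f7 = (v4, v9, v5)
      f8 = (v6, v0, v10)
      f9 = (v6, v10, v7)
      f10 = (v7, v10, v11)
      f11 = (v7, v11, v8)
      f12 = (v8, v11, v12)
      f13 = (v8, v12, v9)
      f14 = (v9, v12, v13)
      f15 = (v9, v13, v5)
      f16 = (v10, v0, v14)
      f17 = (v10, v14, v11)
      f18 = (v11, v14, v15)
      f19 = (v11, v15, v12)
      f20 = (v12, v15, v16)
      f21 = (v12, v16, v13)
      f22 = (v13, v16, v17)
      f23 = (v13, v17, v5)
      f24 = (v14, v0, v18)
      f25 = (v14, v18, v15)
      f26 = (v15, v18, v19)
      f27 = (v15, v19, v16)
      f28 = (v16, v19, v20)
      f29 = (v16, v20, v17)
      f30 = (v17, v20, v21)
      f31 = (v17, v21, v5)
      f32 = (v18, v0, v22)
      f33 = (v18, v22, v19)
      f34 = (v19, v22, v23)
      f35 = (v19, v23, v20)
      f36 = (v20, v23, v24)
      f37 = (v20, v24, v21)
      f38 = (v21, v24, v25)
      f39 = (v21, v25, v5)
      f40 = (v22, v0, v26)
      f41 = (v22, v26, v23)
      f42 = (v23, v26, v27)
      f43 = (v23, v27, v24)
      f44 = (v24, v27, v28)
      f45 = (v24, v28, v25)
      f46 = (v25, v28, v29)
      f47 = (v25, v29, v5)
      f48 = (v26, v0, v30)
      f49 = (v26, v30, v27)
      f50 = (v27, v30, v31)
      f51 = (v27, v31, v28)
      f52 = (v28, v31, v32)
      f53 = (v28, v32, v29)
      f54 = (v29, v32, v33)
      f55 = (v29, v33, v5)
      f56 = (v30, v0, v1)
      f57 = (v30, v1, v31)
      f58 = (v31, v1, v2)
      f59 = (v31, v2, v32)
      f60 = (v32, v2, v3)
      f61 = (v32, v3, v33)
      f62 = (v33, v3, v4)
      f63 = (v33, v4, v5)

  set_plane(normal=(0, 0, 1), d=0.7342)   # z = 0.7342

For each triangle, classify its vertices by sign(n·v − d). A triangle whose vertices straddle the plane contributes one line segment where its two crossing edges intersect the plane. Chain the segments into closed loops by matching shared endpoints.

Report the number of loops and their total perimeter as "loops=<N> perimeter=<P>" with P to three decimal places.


loops=1 perimeter=4.940

Straddling triangles (16 of 64):
  (v3,v8,v4) [--+] → (0.701945, 0.252978, 0.7342)–(0.806753, 0, 0.7342)  len=0.2738
  (v4,v8,v9) [+-+] → (0.701945, 0.252978, 0.7342)–(0.570424, 0.570424, 0.7342)  len=0.3436
  (v8,v12,v9) [--+] → (0.317446, 0.675232, 0.7342)–(0.570424, 0.570424, 0.7342)  len=0.2738
  (v9,v12,v13) [+-+] → (0.317446, 0.675232, 0.7342)–(0, 0.806753, 0.7342)  len=0.3436
  (v12,v16,v13) [--+] → (-0.252978, 0.701945, 0.7342)–(0, 0.806753, 0.7342)  len=0.2738
  (v13,v16,v17) [+-+] → (-0.252978, 0.701945, 0.7342)–(-0.570424, 0.570424, 0.7342)  len=0.3436
  (v16,v20,v17) [--+] → (-0.675232, 0.317446, 0.7342)–(-0.570424, 0.570424, 0.7342)  len=0.2738
  (v17,v20,v21) [+-+] → (-0.675232, 0.317446, 0.7342)–(-0.806753, 0, 0.7342)  len=0.3436
  (v20,v24,v21) [--+] → (-0.701945, -0.252978, 0.7342)–(-0.806753, 0, 0.7342)  len=0.2738
  (v21,v24,v25) [+-+] → (-0.701945, -0.252978, 0.7342)–(-0.570424, -0.570424, 0.7342)  len=0.3436
  (v24,v28,v25) [--+] → (-0.317446, -0.675232, 0.7342)–(-0.570424, -0.570424, 0.7342)  len=0.2738
  (v25,v28,v29) [+-+] → (-0.317446, -0.675232, 0.7342)–(0, -0.806753, 0.7342)  len=0.3436
  (v28,v32,v29) [--+] → (0.252978, -0.701945, 0.7342)–(0, -0.806753, 0.7342)  len=0.2738
  (v29,v32,v33) [+-+] → (0.252978, -0.701945, 0.7342)–(0.570424, -0.570424, 0.7342)  len=0.3436
  (v32,v3,v33) [--+] → (0.675232, -0.317446, 0.7342)–(0.570424, -0.570424, 0.7342)  len=0.2738
  (v33,v3,v4) [+-+] → (0.675232, -0.317446, 0.7342)–(0.806753, 0, 0.7342)  len=0.3436

Chained into 1 loop(s):
  loop 1: 16 segments, perimeter = 4.9395
Total perimeter = 4.940
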